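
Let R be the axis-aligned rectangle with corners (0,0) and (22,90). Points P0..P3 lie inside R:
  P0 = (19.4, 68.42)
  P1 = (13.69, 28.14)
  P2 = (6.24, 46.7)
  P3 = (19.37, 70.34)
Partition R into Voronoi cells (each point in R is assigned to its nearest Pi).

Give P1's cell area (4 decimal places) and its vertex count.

Area of P1's cell: 832.3799 (4 vertices)

1. box [0,22]×[0,90]: [(0, 0) (22, 0) (22, 90) (0, 90)]
2. ⊥bis P1·P0 via (16.545,48.28): [(0, 50.6254) (0, 0) (22, 0) (22, 47.5067)]  |A|=1079.453
3. ⊥bis P1·P2 via (9.965,37.42): [(0, 33.42) (0, 0) (22, 0) (22, 42.2509)]  |A|=832.3799
4. ⊥bis P1·P3 via (16.53,49.24): [(0, 33.42) (0, 0) (22, 0) (22, 42.2509)]  |A|=832.3799
5. canonical 4-gon: [(0, 33.42) (0, 0) (22, 0) (22, 42.2509)]
6. shoelace: 832.3799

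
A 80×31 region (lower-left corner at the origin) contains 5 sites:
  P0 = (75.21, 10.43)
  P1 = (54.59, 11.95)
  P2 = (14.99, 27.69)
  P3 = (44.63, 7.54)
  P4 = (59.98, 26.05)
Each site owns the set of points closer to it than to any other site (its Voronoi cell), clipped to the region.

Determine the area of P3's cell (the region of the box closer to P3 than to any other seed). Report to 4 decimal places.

Area of P3's cell: 566.5436

1. box [0,80]×[0,31]: [(0, 0) (80, 0) (80, 31) (0, 31)]
2. ⊥bis P3·P0 via (59.92,8.985): [(0, 0) (60.7691, 0) (57.8394, 31) (0, 31)]  |A|=1838.4331
3. ⊥bis P3·P1 via (49.61,9.745): [(0, 0) (53.9248, 0) (40.1989, 31) (0, 31)]  |A|=1458.9174
4. ⊥bis P3·P2 via (29.81,17.615): [(17.8349, 0) (53.9248, 0) (40.1989, 31) (38.9095, 31)]  |A|=579.3801
5. ⊥bis P3·P4 via (52.305,16.795): [(37.5634, 29.02) (17.8349, 0) (53.9248, 0) (43.1135, 24.4173)]  |A|=566.5436
6. canonical 4-gon: [(37.5634, 29.02) (17.8349, 0) (53.9248, 0) (43.1135, 24.4173)]
7. shoelace: 566.5436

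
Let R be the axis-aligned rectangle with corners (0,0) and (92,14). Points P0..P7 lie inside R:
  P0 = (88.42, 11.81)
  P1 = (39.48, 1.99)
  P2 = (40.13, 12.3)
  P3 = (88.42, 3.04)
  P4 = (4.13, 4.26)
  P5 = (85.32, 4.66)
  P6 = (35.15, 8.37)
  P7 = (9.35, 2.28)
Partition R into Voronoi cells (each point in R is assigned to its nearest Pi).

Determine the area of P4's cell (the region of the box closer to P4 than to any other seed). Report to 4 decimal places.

1. box [0,92]×[0,14]: [(0, 0) (92, 0) (92, 14) (0, 14)]
2. ⊥bis P4·P0 via (46.275,8.035): [(0, 0) (46.9947, 0) (45.7407, 14) (0, 14)]  |A|=649.1479
3. ⊥bis P4·P1 via (21.805,3.125): [(0, 0) (21.6043, 0) (22.5033, 14) (0, 14)]  |A|=308.7537
4. ⊥bis P4·P2 via (22.13,8.28): [(0, 0) (21.6043, 0) (22.1347, 8.259) (20.8525, 14) (0, 14)]  |A|=304.0151
5. ⊥bis P4·P3 via (46.275,3.65): [(0, 0) (21.6043, 0) (22.1347, 8.259) (20.8525, 14) (0, 14)]  |A|=304.0151
6. ⊥bis P4·P5 via (44.725,4.46): [(0, 0) (21.6043, 0) (22.1347, 8.259) (20.8525, 14) (0, 14)]  |A|=304.0151
7. ⊥bis P4·P6 via (19.64,6.315): [(0, 0) (20.4767, 0) (18.6218, 14) (0, 14)]  |A|=273.6894
8. ⊥bis P4·P7 via (6.74,3.27): [(0, 0) (5.4997, 0) (10.81, 14) (0, 14)]  |A|=114.1676
9. canonical 4-gon: [(0, 0) (5.4997, 0) (10.81, 14) (0, 14)]
10. shoelace: 114.1676

Area of P4's cell: 114.1676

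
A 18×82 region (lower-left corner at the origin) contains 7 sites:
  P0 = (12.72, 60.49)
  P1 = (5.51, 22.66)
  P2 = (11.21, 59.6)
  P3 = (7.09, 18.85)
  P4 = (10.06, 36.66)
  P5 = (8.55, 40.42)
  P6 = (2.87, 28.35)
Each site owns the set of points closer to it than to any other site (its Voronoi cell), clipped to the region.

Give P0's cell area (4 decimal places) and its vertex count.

1. box [0,18]×[0,82]: [(0, 0) (18, 0) (18, 82) (0, 82)]
2. ⊥bis P0·P1 via (9.115,41.575): [(0, 43.3122) (18, 39.8816) (18, 82) (0, 82)]  |A|=727.2555
3. ⊥bis P0·P2 via (11.965,60.045): [(0, 80.3452) (18, 49.8058) (18, 82) (0, 82)]  |A|=304.6409
4. ⊥bis P0·P3 via (9.905,39.67): [(0, 80.3452) (18, 49.8058) (18, 82) (0, 82)]  |A|=304.6409
5. ⊥bis P0·P4 via (11.39,48.575): [(0, 80.3452) (18, 49.8058) (18, 82) (0, 82)]  |A|=304.6409
6. ⊥bis P0·P5 via (10.635,50.455): [(0, 80.3452) (18, 49.8058) (18, 82) (0, 82)]  |A|=304.6409
7. ⊥bis P0·P6 via (7.795,44.42): [(0, 80.3452) (18, 49.8058) (18, 82) (0, 82)]  |A|=304.6409
8. canonical 4-gon: [(0, 80.3452) (18, 49.8058) (18, 82) (0, 82)]
9. shoelace: 304.6409

Area of P0's cell: 304.6409 (4 vertices)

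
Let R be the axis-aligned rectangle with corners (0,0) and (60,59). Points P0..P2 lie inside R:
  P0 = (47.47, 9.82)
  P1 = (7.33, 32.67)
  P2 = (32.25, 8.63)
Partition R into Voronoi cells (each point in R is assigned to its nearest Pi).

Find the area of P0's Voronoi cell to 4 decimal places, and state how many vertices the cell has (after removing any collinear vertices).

1. box [0,60]×[0,59]: [(0, 0) (60, 0) (60, 59) (0, 59)]
2. ⊥bis P0·P1 via (27.4,21.245): [(15.3061, 0) (60, 0) (60, 59) (48.8923, 59)]  |A|=1646.1459
3. ⊥bis P0·P2 via (39.86,9.225): [(37.529, 39.0383) (40.5813, 0) (60, 0) (60, 59) (48.8923, 59)]  |A|=1152.796
4. canonical 5-gon: [(37.529, 39.0383) (40.5813, 0) (60, 0) (60, 59) (48.8923, 59)]
5. shoelace: 1152.796

Area of P0's cell: 1152.7960 (5 vertices)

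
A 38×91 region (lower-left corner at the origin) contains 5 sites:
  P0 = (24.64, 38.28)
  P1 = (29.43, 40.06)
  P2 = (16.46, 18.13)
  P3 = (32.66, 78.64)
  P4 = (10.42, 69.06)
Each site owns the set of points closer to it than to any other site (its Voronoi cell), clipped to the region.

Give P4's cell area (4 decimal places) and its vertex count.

Area of P4's cell: 863.8118 (5 vertices)

1. box [0,38]×[0,91]: [(0, 0) (38, 0) (38, 91) (0, 91)]
2. ⊥bis P4·P0 via (17.53,53.67): [(0, 45.5713) (38, 63.1269) (38, 91) (0, 91)]  |A|=1392.7333
3. ⊥bis P4·P1 via (19.925,54.56): [(0, 45.5713) (21.0435, 55.2932) (38, 66.4085) (38, 91) (0, 91)]  |A|=1364.9113
4. ⊥bis P4·P2 via (13.44,43.595): [(0, 45.5713) (21.0435, 55.2932) (38, 66.4085) (38, 91) (0, 91)]  |A|=1364.9113
5. ⊥bis P4·P3 via (21.54,73.85): [(0, 45.5713) (21.0435, 55.2932) (27.664, 59.6331) (14.1525, 91) (0, 91)]  |A|=863.8118
6. canonical 5-gon: [(0, 45.5713) (21.0435, 55.2932) (27.664, 59.6331) (14.1525, 91) (0, 91)]
7. shoelace: 863.8118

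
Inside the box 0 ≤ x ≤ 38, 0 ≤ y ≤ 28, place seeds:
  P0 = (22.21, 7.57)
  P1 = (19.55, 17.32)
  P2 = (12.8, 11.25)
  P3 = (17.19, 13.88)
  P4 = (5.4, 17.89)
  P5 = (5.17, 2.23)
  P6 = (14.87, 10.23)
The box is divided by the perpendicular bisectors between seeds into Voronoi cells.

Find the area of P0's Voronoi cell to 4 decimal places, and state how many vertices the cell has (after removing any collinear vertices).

1. box [0,38]×[0,28]: [(0, 0) (38, 0) (38, 28) (0, 28)]
2. ⊥bis P0·P1 via (20.88,12.445): [(0, 6.7485) (0, 0) (38, 0) (38, 17.1157)]  |A|=453.4197
3. ⊥bis P0·P2 via (17.505,9.41): [(18.4306, 11.7767) (13.825, 0) (38, 0) (38, 17.1157)]  |A|=309.8235
4. ⊥bis P0·P3 via (19.7,10.725): [(22.3745, 12.8527) (17.2602, 8.784) (13.825, 0) (38, 0) (38, 17.1157)]  |A|=304.5515
5. ⊥bis P0·P4 via (13.805,12.73): [(22.3745, 12.8527) (17.2602, 8.784) (13.825, 0) (38, 0) (38, 17.1157)]  |A|=304.5515
6. ⊥bis P0·P5 via (13.69,4.9): [(22.3745, 12.8527) (17.2602, 8.784) (14.6025, 1.9882) (15.2256, 0) (38, 0) (38, 17.1157)]  |A|=303.1593
7. ⊥bis P0·P6 via (18.54,8.9): [(22.3745, 12.8527) (18.9994, 10.1676) (15.3147, 0) (38, 0) (38, 17.1157)]  |A|=291.7164
8. canonical 5-gon: [(22.3745, 12.8527) (18.9994, 10.1676) (15.3147, 0) (38, 0) (38, 17.1157)]
9. shoelace: 291.7164

Area of P0's cell: 291.7164 (5 vertices)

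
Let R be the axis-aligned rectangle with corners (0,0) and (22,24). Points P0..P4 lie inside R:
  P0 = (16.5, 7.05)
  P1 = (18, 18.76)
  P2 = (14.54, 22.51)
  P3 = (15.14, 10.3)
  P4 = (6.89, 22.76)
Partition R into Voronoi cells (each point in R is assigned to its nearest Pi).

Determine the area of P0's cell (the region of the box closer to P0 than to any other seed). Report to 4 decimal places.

Area of P0's cell: 146.4763

1. box [0,22]×[0,24]: [(0, 0) (22, 0) (22, 24) (0, 24)]
2. ⊥bis P0·P1 via (17.25,12.905): [(0, 15.1146) (0, 0) (22, 0) (22, 12.2965)]  |A|=301.5232
3. ⊥bis P0·P2 via (15.52,14.78): [(9.0329, 13.9576) (0, 12.8124) (0, 0) (22, 0) (22, 12.2965)]  |A|=291.1251
4. ⊥bis P0·P3 via (15.82,8.675): [(0, 2.0549) (0, 0) (22, 0) (22, 11.2611)]  |A|=146.4763
5. ⊥bis P0·P4 via (11.695,14.905): [(0, 2.0549) (0, 0) (22, 0) (22, 11.2611)]  |A|=146.4763
6. canonical 4-gon: [(0, 2.0549) (0, 0) (22, 0) (22, 11.2611)]
7. shoelace: 146.4763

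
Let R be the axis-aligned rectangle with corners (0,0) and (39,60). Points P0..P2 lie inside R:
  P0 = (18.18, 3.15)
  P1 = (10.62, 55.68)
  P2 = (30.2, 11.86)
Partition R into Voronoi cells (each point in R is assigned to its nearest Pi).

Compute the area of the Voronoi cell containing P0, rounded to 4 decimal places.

Area of P0's cell: 545.5212

1. box [0,39]×[0,60]: [(0, 0) (39, 0) (39, 60) (0, 60)]
2. ⊥bis P0·P1 via (14.4,29.415): [(0, 27.3426) (0, 0) (39, 0) (39, 32.9554)]  |A|=1175.8102
3. ⊥bis P0·P2 via (24.19,7.505): [(8.8883, 28.6218) (0, 27.3426) (0, 0) (29.6283, 0)]  |A|=545.5212
4. canonical 4-gon: [(8.8883, 28.6218) (0, 27.3426) (0, 0) (29.6283, 0)]
5. shoelace: 545.5212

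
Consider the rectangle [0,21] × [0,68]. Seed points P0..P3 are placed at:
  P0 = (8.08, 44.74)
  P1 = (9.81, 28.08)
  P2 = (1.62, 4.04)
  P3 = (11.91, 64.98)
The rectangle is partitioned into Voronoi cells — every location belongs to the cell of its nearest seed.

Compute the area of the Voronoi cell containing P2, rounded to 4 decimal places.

1. box [0,21]×[0,68]: [(0, 0) (21, 0) (21, 68) (0, 68)]
2. ⊥bis P2·P0 via (4.85,24.39): [(0, 25.1598) (0, 0) (21, 0) (21, 21.8266)]  |A|=493.3576
3. ⊥bis P2·P1 via (5.715,16.06): [(0, 18.007) (0, 0) (21, 0) (21, 10.8527)]  |A|=303.0265
4. ⊥bis P2·P3 via (6.765,34.51): [(0, 18.007) (0, 0) (21, 0) (21, 10.8527)]  |A|=303.0265
5. canonical 4-gon: [(0, 18.007) (0, 0) (21, 0) (21, 10.8527)]
6. shoelace: 303.0265

Area of P2's cell: 303.0265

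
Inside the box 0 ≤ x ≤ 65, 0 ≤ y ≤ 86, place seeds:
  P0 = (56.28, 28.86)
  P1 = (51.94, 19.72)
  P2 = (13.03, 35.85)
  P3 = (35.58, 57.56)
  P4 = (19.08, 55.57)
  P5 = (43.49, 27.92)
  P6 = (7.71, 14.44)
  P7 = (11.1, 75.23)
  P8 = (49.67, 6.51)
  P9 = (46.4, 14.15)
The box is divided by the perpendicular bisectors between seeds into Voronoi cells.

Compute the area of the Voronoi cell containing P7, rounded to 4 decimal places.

Area of P7's cell: 649.0930

1. box [0,65]×[0,86]: [(0, 0) (65, 0) (65, 86) (0, 86)]
2. ⊥bis P7·P0 via (33.69,52.045): [(0, 19.2196) (65, 82.5515) (65, 86) (0, 86)]  |A|=2282.44
3. ⊥bis P7·P1 via (31.52,47.475): [(0, 24.285) (21.2285, 39.9033) (65, 82.5515) (65, 86) (0, 86)]  |A|=2228.6744
4. ⊥bis P7·P2 via (12.065,55.54): [(0, 54.9487) (38.6124, 56.8411) (65, 82.5515) (65, 86) (0, 86)]  |A|=1592.6466
5. ⊥bis P7·P3 via (23.34,66.395): [(0, 54.9487) (15.6309, 55.7148) (37.4912, 86) (0, 86)]  |A|=810.3936
6. ⊥bis P7·P4 via (15.09,65.4): [(0, 59.275) (25.7429, 69.724) (37.4912, 86) (0, 86)]  |A|=649.093
7. ⊥bis P7·P5 via (27.295,51.575): [(0, 59.275) (25.7429, 69.724) (37.4912, 86) (0, 86)]  |A|=649.093
8. ⊥bis P7·P6 via (9.405,44.835): [(0, 59.275) (25.7429, 69.724) (37.4912, 86) (0, 86)]  |A|=649.093
9. ⊥bis P7·P8 via (30.385,40.87): [(0, 59.275) (25.7429, 69.724) (37.4912, 86) (0, 86)]  |A|=649.093
10. ⊥bis P7·P9 via (28.75,44.69): [(0, 59.275) (25.7429, 69.724) (37.4912, 86) (0, 86)]  |A|=649.093
11. canonical 4-gon: [(0, 59.275) (25.7429, 69.724) (37.4912, 86) (0, 86)]
12. shoelace: 649.093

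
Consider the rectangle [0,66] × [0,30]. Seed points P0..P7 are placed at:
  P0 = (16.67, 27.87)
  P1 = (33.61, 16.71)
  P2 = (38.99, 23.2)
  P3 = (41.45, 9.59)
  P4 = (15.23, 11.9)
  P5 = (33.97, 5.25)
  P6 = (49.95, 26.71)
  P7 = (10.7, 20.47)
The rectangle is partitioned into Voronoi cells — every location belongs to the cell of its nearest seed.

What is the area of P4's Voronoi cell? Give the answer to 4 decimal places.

1. box [0,66]×[0,30]: [(0, 0) (66, 0) (66, 30) (0, 30)]
2. ⊥bis P4·P0 via (15.95,19.885): [(0, 21.3232) (0, 0) (66, 0) (66, 15.372)]  |A|=1210.9427
3. ⊥bis P4·P1 via (24.42,14.305): [(23.1291, 19.2377) (0, 21.3232) (0, 0) (28.1636, 0)]  |A|=517.4943
4. ⊥bis P4·P2 via (27.11,17.55): [(23.1291, 19.2377) (0, 21.3232) (0, 0) (28.1636, 0)]  |A|=517.4943
5. ⊥bis P4·P3 via (28.34,10.745): [(27.5873, 2.2019) (23.1291, 19.2377) (0, 21.3232) (0, 0) (27.3934, 0)]  |A|=516.6463
6. ⊥bis P4·P5 via (24.6,8.575): [(25.3595, 10.7152) (23.1291, 19.2377) (0, 21.3232) (0, 0) (21.5571, 0)]  |A|=482.0996
7. ⊥bis P4·P6 via (32.59,19.305): [(25.3595, 10.7152) (23.1291, 19.2377) (0, 21.3232) (0, 0) (21.5571, 0)]  |A|=482.0996
8. ⊥bis P4·P7 via (12.965,16.185): [(25.3595, 10.7152) (23.1291, 19.2377) (19.3797, 19.5757) (0, 9.3319) (0, 0) (21.5571, 0)]  |A|=365.9052
9. canonical 6-gon: [(25.3595, 10.7152) (23.1291, 19.2377) (19.3797, 19.5757) (0, 9.3319) (0, 0) (21.5571, 0)]
10. shoelace: 365.9052

Area of P4's cell: 365.9052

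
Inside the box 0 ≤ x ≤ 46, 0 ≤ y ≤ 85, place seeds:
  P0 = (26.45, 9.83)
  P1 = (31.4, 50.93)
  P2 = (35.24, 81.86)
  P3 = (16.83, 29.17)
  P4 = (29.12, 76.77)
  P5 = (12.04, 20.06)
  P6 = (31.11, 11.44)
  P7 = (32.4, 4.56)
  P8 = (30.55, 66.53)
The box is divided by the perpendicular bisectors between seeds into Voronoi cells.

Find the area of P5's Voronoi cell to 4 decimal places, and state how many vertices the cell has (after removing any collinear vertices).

1. box [0,46]×[0,85]: [(0, 0) (46, 0) (46, 85) (0, 85)]
2. ⊥bis P5·P0 via (19.245,14.945): [(0, 0) (8.6352, 0) (46, 52.6322) (46, 85) (0, 85)]  |A|=2926.7049
3. ⊥bis P5·P1 via (21.72,35.495): [(0, 49.1166) (0, 0) (8.6352, 0) (30.102, 30.2382)]  |A|=869.8115
4. ⊥bis P5·P2 via (23.64,50.96): [(0, 49.1166) (0, 0) (8.6352, 0) (30.102, 30.2382)]  |A|=869.8115
5. ⊥bis P5·P3 via (14.435,24.615): [(0, 32.2049) (0, 0) (8.6352, 0) (22.9365, 20.1449)]  |A|=456.3118
6. ⊥bis P5·P4 via (20.58,48.415): [(0, 32.2049) (0, 0) (8.6352, 0) (22.9365, 20.1449)]  |A|=456.3118
7. ⊥bis P5·P6 via (21.575,15.75): [(0, 32.2049) (0, 0) (8.6352, 0) (22.9365, 20.1449)]  |A|=456.3118
8. ⊥bis P5·P7 via (22.22,12.31): [(0, 32.2049) (0, 0) (8.6352, 0) (22.9365, 20.1449)]  |A|=456.3118
9. ⊥bis P5·P8 via (21.295,43.295): [(0, 32.2049) (0, 0) (8.6352, 0) (22.9365, 20.1449)]  |A|=456.3118
10. canonical 4-gon: [(0, 32.2049) (0, 0) (8.6352, 0) (22.9365, 20.1449)]
11. shoelace: 456.3118

Area of P5's cell: 456.3118 (4 vertices)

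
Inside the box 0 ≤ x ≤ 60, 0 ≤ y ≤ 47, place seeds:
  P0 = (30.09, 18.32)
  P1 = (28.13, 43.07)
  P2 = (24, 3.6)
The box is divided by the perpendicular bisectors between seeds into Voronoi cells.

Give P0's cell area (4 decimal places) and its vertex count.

Area of P0's cell: 1253.0390 (5 vertices)

1. box [0,60]×[0,47]: [(0, 0) (60, 0) (60, 47) (0, 47)]
2. ⊥bis P0·P1 via (29.11,30.695): [(0, 28.3897) (0, 0) (60, 0) (60, 33.1412)]  |A|=1845.9288
3. ⊥bis P0·P2 via (27.045,10.96): [(0, 28.3897) (0, 22.1491) (53.5362, 0) (60, 0) (60, 33.1412)]  |A|=1253.039
4. canonical 5-gon: [(0, 28.3897) (0, 22.1491) (53.5362, 0) (60, 0) (60, 33.1412)]
5. shoelace: 1253.039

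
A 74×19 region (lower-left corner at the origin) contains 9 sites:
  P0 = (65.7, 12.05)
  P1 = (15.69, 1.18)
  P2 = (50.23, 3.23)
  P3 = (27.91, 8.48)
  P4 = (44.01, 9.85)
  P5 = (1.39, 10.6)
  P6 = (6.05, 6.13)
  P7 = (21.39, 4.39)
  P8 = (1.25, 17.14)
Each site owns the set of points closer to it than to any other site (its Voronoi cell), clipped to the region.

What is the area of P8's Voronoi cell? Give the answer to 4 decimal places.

Area of P8's cell: 69.7568

1. box [0,74]×[0,19]: [(0, 0) (74, 0) (74, 19) (0, 19)]
2. ⊥bis P8·P0 via (33.475,14.595): [(0, 0) (32.3223, 0) (33.8229, 19) (0, 19)]  |A|=628.3797
3. ⊥bis P8·P1 via (8.47,9.16): [(0, 1.4967) (19.3458, 19) (0, 19)]  |A|=169.3079
4. ⊥bis P8·P2 via (25.74,10.185): [(0, 1.4967) (19.3458, 19) (0, 19)]  |A|=169.3079
5. ⊥bis P8·P3 via (14.58,12.81): [(0, 1.4967) (15.444, 15.4698) (16.5907, 19) (0, 19)]  |A|=164.4449
6. ⊥bis P8·P4 via (22.63,13.495): [(0, 1.4967) (15.444, 15.4698) (16.5907, 19) (0, 19)]  |A|=164.4449
7. ⊥bis P8·P5 via (1.32,13.87): [(0, 13.8417) (13.9752, 14.1409) (15.444, 15.4698) (16.5907, 19) (0, 19)]  |A|=78.1824
8. ⊥bis P8·P6 via (3.65,11.635): [(0, 13.8417) (9.1616, 14.0379) (15.9386, 16.9924) (16.5907, 19) (0, 19)]  |A|=70.6309
9. ⊥bis P8·P7 via (11.32,10.765): [(0, 13.8417) (9.1616, 14.0379) (15.0046, 16.5852) (16.5333, 19) (0, 19)]  |A|=69.7568
10. canonical 5-gon: [(0, 13.8417) (9.1616, 14.0379) (15.0046, 16.5852) (16.5333, 19) (0, 19)]
11. shoelace: 69.7568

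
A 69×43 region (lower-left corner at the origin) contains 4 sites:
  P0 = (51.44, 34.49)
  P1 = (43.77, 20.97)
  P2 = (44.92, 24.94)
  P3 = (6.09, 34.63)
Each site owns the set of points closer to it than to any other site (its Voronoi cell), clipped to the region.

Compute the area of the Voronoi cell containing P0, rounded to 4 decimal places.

1. box [0,69]×[0,43]: [(0, 0) (69, 0) (69, 43) (0, 43)]
2. ⊥bis P0·P1 via (47.605,27.73): [(69, 15.5925) (69, 43) (20.6884, 43)]  |A|=662.0514
3. ⊥bis P0·P2 via (48.18,29.715): [(68.2052, 16.0434) (69, 15.5925) (69, 43) (28.7211, 43)]  |A|=553.7834
4. ⊥bis P0·P3 via (28.765,34.56): [(28.7909, 42.9524) (68.2052, 16.0434) (69, 15.5925) (69, 43) (28.7911, 43)]  |A|=553.7817
5. canonical 5-gon: [(28.7909, 42.9524) (68.2052, 16.0434) (69, 15.5925) (69, 43) (28.7911, 43)]
6. shoelace: 553.7817

Area of P0's cell: 553.7817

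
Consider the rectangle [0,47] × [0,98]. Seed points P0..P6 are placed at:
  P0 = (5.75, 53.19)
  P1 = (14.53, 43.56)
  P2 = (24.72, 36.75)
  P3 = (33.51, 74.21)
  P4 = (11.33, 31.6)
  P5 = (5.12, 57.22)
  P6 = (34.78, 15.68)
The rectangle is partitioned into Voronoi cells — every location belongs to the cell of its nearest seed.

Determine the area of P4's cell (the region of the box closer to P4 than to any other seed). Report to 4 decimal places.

Area of P4's cell: 644.7933

1. box [0,47]×[0,98]: [(0, 0) (47, 0) (47, 98) (0, 98)]
2. ⊥bis P4·P0 via (8.54,42.395): [(0, 40.1878) (0, 0) (47, 0) (47, 52.3351)]  |A|=2174.2885
3. ⊥bis P4·P1 via (12.93,37.58): [(1.6192, 40.6063) (0, 40.1878) (0, 0) (47, 0) (47, 28.4643)]  |A|=1632.65
4. ⊥bis P4·P2 via (18.025,34.175): [(17.1496, 36.451) (1.6192, 40.6063) (0, 40.1878) (0, 0) (31.1692, 0)]  |A|=919.2914
5. ⊥bis P4·P3 via (22.42,52.905): [(17.1496, 36.451) (1.6192, 40.6063) (0, 40.1878) (0, 0) (31.1692, 0)]  |A|=919.2914
6. ⊥bis P4·P5 via (8.225,44.41): [(17.1496, 36.451) (1.6192, 40.6063) (0, 40.1878) (0, 0) (31.1692, 0)]  |A|=919.2914
7. ⊥bis P4·P6 via (23.055,23.64): [(22.4306, 22.7203) (17.1496, 36.451) (1.6192, 40.6063) (0, 40.1878) (0, 0) (7.006, 0)]  |A|=644.7933
8. canonical 6-gon: [(22.4306, 22.7203) (17.1496, 36.451) (1.6192, 40.6063) (0, 40.1878) (0, 0) (7.006, 0)]
9. shoelace: 644.7933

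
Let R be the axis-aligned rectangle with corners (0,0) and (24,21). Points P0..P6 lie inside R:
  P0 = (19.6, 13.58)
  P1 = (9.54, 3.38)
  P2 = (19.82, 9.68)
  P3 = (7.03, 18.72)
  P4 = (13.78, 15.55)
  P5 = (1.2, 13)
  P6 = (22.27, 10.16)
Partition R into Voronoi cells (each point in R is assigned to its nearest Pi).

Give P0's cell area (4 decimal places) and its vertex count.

Area of P0's cell: 58.9424 (5 vertices)

1. box [0,24]×[0,21]: [(0, 0) (24, 0) (24, 21) (0, 21)]
2. ⊥bis P0·P1 via (14.57,8.48): [(23.168, 0) (24, 0) (24, 21) (1.8758, 21)]  |A|=241.0403
3. ⊥bis P0·P2 via (19.71,11.63): [(11.827, 11.1853) (24, 11.872) (24, 21) (1.8758, 21)]  |A|=164.1286
4. ⊥bis P0·P3 via (13.315,16.15): [(11.4407, 11.5663) (11.827, 11.1853) (24, 11.872) (24, 21) (15.2982, 21)]  |A|=100.8172
5. ⊥bis P0·P4 via (16.69,14.565): [(15.6184, 11.3992) (24, 11.872) (24, 21) (18.8682, 21)]  |A|=62.8884
6. ⊥bis P0·P5 via (10.4,13.29): [(15.6184, 11.3992) (24, 11.872) (24, 21) (18.8682, 21)]  |A|=62.8884
7. ⊥bis P0·P6 via (20.935,11.87): [(15.6184, 11.3992) (20.699, 11.6858) (24, 14.2629) (24, 21) (18.8682, 21)]  |A|=58.9424
8. canonical 5-gon: [(15.6184, 11.3992) (20.699, 11.6858) (24, 14.2629) (24, 21) (18.8682, 21)]
9. shoelace: 58.9424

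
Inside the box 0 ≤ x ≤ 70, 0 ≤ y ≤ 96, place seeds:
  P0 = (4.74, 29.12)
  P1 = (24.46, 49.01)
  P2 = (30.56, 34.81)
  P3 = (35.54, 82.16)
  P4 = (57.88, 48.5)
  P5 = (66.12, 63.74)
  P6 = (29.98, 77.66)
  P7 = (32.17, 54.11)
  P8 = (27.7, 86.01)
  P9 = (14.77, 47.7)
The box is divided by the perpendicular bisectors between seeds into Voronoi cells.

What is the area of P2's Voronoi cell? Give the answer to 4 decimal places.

Area of P2's cell: 1439.0674

1. box [0,70]×[0,96]: [(0, 0) (70, 0) (70, 96) (0, 96)]
2. ⊥bis P2·P0 via (17.65,31.965): [(24.6942, 0) (70, 0) (70, 96) (3.5385, 96)]  |A|=5364.8315
3. ⊥bis P2·P1 via (27.51,41.91): [(16.5006, 37.1806) (24.6942, 0) (70, 0) (70, 60.1627)]  |A|=2451.5838
4. ⊥bis P2·P3 via (33.05,58.485): [(59.5953, 55.6931) (16.5006, 37.1806) (24.6942, 0) (70, 0) (70, 54.5988)]  |A|=2422.6383
5. ⊥bis P2·P4 via (44.22,41.655): [(41.155, 47.7716) (16.5006, 37.1806) (24.6942, 0) (65.0932, 0)]  |A|=1466.6846
6. ⊥bis P2·P5 via (48.34,49.275): [(41.155, 47.7716) (16.5006, 37.1806) (24.6942, 0) (65.0932, 0)]  |A|=1466.6846
7. ⊥bis P2·P6 via (30.27,56.235): [(41.155, 47.7716) (16.5006, 37.1806) (24.6942, 0) (65.0932, 0)]  |A|=1466.6846
8. ⊥bis P2·P7 via (31.365,44.46): [(43.3139, 43.4632) (33.1077, 44.3146) (16.5006, 37.1806) (24.6942, 0) (65.0932, 0)]  |A|=1445.6176
9. ⊥bis P2·P8 via (29.13,60.41): [(43.3139, 43.4632) (33.1077, 44.3146) (16.5006, 37.1806) (24.6942, 0) (65.0932, 0)]  |A|=1445.6176
10. ⊥bis P2·P9 via (22.665,41.255): [(43.3139, 43.4632) (33.1077, 44.3146) (20.8718, 39.0584) (17.104, 34.4428) (24.6942, 0) (65.0932, 0)]  |A|=1439.0674
11. canonical 6-gon: [(43.3139, 43.4632) (33.1077, 44.3146) (20.8718, 39.0584) (17.104, 34.4428) (24.6942, 0) (65.0932, 0)]
12. shoelace: 1439.0674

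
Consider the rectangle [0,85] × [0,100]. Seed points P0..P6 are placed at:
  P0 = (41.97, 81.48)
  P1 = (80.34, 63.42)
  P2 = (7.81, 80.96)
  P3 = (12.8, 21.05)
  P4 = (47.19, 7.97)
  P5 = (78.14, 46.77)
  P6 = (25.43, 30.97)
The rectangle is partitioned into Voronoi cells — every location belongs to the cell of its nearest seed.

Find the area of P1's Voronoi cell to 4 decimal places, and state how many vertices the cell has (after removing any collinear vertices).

1. box [0,85]×[0,100]: [(0, 0) (85, 0) (85, 100) (0, 100)]
2. ⊥bis P1·P0 via (61.155,72.45): [(27.0542, 0) (85, 0) (85, 100) (74.1222, 100)]  |A|=3441.1771
3. ⊥bis P1·P2 via (44.075,72.19): [(27.0542, 0) (85, 0) (85, 100) (74.1222, 100)]  |A|=3441.1771
4. ⊥bis P1·P3 via (46.57,42.235): [(46.7776, 41.904) (73.0654, 0) (85, 0) (85, 100) (74.1222, 100)]  |A|=2477.1506
5. ⊥bis P1·P4 via (63.765,35.695): [(48.2273, 44.984) (85, 23) (85, 100) (74.1222, 100)]  |A|=1714.9754
6. ⊥bis P1·P5 via (79.24,55.095): [(54.5235, 58.3608) (85, 54.3339) (85, 100) (74.1222, 100)]  |A|=922.3413
7. ⊥bis P1·P6 via (52.885,47.195): [(54.5235, 58.3608) (85, 54.3339) (85, 100) (74.1222, 100)]  |A|=922.3413
8. canonical 4-gon: [(54.5235, 58.3608) (85, 54.3339) (85, 100) (74.1222, 100)]
9. shoelace: 922.3413

Area of P1's cell: 922.3413 (4 vertices)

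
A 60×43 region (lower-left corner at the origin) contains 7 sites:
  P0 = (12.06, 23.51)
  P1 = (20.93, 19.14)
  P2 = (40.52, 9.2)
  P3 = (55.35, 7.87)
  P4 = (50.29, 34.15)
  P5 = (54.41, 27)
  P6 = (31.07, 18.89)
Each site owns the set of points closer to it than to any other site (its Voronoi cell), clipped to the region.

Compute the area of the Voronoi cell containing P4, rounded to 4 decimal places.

Area of P4's cell: 368.3032

1. box [0,60]×[0,43]: [(0, 0) (60, 0) (60, 43) (0, 43)]
2. ⊥bis P4·P0 via (31.175,28.83): [(39.1988, 0) (60, 0) (60, 43) (27.2313, 43)]  |A|=1151.7528
3. ⊥bis P4·P1 via (35.61,26.645): [(49.232, 0) (60, 0) (60, 43) (27.2487, 43)]  |A|=935.6659
4. ⊥bis P4·P2 via (45.405,21.675): [(36.3351, 25.2266) (60, 15.9598) (60, 43) (27.2487, 43)]  |A|=611.0019
5. ⊥bis P4·P3 via (52.82,21.01): [(36.3351, 25.2266) (48.9876, 20.2721) (60, 22.3925) (60, 43) (27.2487, 43)]  |A|=575.5827
6. ⊥bis P4·P5 via (52.35,30.575): [(36.3351, 25.2266) (40.3439, 23.6568) (60, 34.9831) (60, 43) (27.2487, 43)]  |A|=424.0407
7. ⊥bis P4·P6 via (40.68,26.52): [(42.1342, 24.6884) (60, 34.9831) (60, 43) (27.5955, 43)]  |A|=368.3032
8. canonical 4-gon: [(42.1342, 24.6884) (60, 34.9831) (60, 43) (27.5955, 43)]
9. shoelace: 368.3032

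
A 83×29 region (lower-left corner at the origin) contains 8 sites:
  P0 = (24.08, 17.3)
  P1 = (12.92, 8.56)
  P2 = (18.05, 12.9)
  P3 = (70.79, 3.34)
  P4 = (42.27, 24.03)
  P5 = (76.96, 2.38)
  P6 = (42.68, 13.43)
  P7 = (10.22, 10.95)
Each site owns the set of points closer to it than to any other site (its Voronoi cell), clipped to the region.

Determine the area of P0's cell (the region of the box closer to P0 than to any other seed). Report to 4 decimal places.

Area of P0's cell: 308.6859

1. box [0,83]×[0,29]: [(0, 0) (83, 0) (83, 29) (0, 29)]
2. ⊥bis P0·P1 via (18.5,12.93): [(28.6262, 0) (83, 0) (83, 29) (5.9147, 29)]  |A|=1906.157
3. ⊥bis P0·P2 via (21.065,15.1): [(32.0832, 0) (83, 0) (83, 29) (10.9224, 29)]  |A|=1783.4185
4. ⊥bis P0·P3 via (47.435,10.32): [(32.0832, 0) (44.3507, 0) (53.0178, 29) (10.9224, 29)]  |A|=788.2619
5. ⊥bis P0·P4 via (33.175,20.665): [(32.0832, 0) (40.8207, 0) (30.0912, 29) (10.9224, 29)]  |A|=404.641
6. ⊥bis P0·P5 via (50.52,9.84): [(32.0832, 0) (40.8207, 0) (30.0912, 29) (10.9224, 29)]  |A|=404.641
7. ⊥bis P0·P6 via (33.38,15.365): [(30.6047, 2.0263) (34.012, 18.4027) (30.0912, 29) (10.9224, 29)]  |A|=308.6859
8. ⊥bis P0·P7 via (17.15,14.125): [(30.6047, 2.0263) (34.012, 18.4027) (30.0912, 29) (10.9224, 29)]  |A|=308.6859
9. canonical 4-gon: [(30.6047, 2.0263) (34.012, 18.4027) (30.0912, 29) (10.9224, 29)]
10. shoelace: 308.6859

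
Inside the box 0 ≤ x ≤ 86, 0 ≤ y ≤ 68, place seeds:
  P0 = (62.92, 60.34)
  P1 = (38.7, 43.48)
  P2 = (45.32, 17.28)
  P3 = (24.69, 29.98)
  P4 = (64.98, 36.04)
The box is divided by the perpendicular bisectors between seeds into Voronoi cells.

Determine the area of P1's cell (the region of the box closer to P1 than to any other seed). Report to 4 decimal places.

Area of P1's cell: 1095.8812

1. box [0,86]×[0,68]: [(0, 0) (86, 0) (86, 68) (0, 68)]
2. ⊥bis P1·P0 via (50.81,51.91): [(0, 0) (86, 0) (86, 1.3583) (39.6094, 68) (0, 68)]  |A|=4302.2271
3. ⊥bis P1·P2 via (42.01,30.38): [(0, 19.7653) (62.2393, 35.4914) (39.6094, 68) (0, 68)]  |A|=2144.8729
4. ⊥bis P1·P3 via (31.695,36.73): [(38.6355, 29.5273) (62.2393, 35.4914) (39.6094, 68) (1.5633, 68)]  |A|=1183.015
5. ⊥bis P1·P4 via (51.84,39.76): [(38.6355, 29.5273) (49.7372, 32.3325) (53.9875, 47.3454) (39.6094, 68) (1.5633, 68)]  |A|=1095.8812
6. canonical 5-gon: [(38.6355, 29.5273) (49.7372, 32.3325) (53.9875, 47.3454) (39.6094, 68) (1.5633, 68)]
7. shoelace: 1095.8812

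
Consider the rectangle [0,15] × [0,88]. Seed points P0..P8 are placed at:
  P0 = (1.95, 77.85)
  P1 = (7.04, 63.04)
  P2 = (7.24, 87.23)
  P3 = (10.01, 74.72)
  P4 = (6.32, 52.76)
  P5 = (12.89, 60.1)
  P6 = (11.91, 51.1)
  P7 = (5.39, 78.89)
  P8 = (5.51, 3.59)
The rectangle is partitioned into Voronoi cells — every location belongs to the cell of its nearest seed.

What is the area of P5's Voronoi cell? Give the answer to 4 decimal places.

Area of P5's cell: 57.0836

1. box [0,15]×[0,88]: [(0, 0) (15, 0) (15, 88) (0, 88)]
2. ⊥bis P5·P0 via (7.42,68.975): [(0, 64.4018) (0, 0) (15, 0) (15, 73.6468)]  |A|=1035.3646
3. ⊥bis P5·P1 via (9.965,61.57): [(0, 41.7417) (0, 0) (15, 0) (15, 71.5886)]  |A|=849.9773
4. ⊥bis P5·P2 via (10.065,73.665): [(0, 41.7417) (0, 0) (15, 0) (15, 71.5886)]  |A|=849.9773
5. ⊥bis P5·P3 via (11.45,67.41): [(13.0593, 67.727) (0, 41.7417) (0, 0) (15, 0) (15, 68.1093)]  |A|=846.6011
6. ⊥bis P5·P4 via (9.605,56.43): [(13.0593, 67.727) (8.0716, 57.8025) (15, 51.601) (15, 68.1093)]  |A|=65.865
7. ⊥bis P5·P6 via (12.4,55.6): [(13.0593, 67.727) (8.0716, 57.8025) (10.2736, 55.8315) (15, 55.3169) (15, 68.1093)]  |A|=57.0836
8. ⊥bis P5·P7 via (9.14,69.495): [(13.0593, 67.727) (8.0716, 57.8025) (10.2736, 55.8315) (15, 55.3169) (15, 68.1093)]  |A|=57.0836
9. ⊥bis P5·P8 via (9.2,31.845): [(13.0593, 67.727) (8.0716, 57.8025) (10.2736, 55.8315) (15, 55.3169) (15, 68.1093)]  |A|=57.0836
10. canonical 5-gon: [(13.0593, 67.727) (8.0716, 57.8025) (10.2736, 55.8315) (15, 55.3169) (15, 68.1093)]
11. shoelace: 57.0836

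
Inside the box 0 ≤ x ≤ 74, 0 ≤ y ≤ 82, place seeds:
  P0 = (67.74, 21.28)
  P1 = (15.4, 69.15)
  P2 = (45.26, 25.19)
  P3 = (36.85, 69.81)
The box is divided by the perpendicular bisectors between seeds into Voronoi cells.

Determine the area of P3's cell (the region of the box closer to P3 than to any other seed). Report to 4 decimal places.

1. box [0,74]×[0,82]: [(0, 0) (74, 0) (74, 82) (0, 82)]
2. ⊥bis P3·P0 via (52.295,45.545): [(0, 12.2585) (74, 59.3605) (74, 82) (0, 82)]  |A|=3418.0951
3. ⊥bis P3·P1 via (26.125,69.48): [(27.35, 29.6672) (74, 59.3605) (74, 82) (25.7398, 82)]  |A|=1790.8627
4. ⊥bis P3·P2 via (41.055,47.5): [(26.8835, 44.8289) (61.387, 51.3322) (74, 59.3605) (74, 82) (25.7398, 82)]  |A|=1527.7786
5. canonical 5-gon: [(26.8835, 44.8289) (61.387, 51.3322) (74, 59.3605) (74, 82) (25.7398, 82)]
6. shoelace: 1527.7786

Area of P3's cell: 1527.7786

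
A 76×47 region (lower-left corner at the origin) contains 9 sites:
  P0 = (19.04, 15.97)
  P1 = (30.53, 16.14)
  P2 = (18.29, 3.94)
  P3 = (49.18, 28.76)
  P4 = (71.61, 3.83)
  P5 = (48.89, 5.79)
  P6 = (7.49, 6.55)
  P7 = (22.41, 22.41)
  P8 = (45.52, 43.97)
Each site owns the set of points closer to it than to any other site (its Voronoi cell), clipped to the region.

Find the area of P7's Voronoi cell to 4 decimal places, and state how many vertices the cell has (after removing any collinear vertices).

1. box [0,76]×[0,47]: [(0, 0) (76, 0) (76, 47) (0, 47)]
2. ⊥bis P7·P0 via (20.725,19.19): [(0, 30.0352) (57.3967, 0) (76, 0) (76, 47) (0, 47)]  |A|=2710.0387
3. ⊥bis P7·P1 via (26.47,19.275): [(0, 30.0352) (24.7699, 17.0733) (47.8783, 47) (0, 47)]  |A|=926.5281
4. ⊥bis P7·P2 via (20.35,13.175): [(0, 30.0352) (24.7699, 17.0733) (47.8783, 47) (0, 47)]  |A|=926.5281
5. ⊥bis P7·P3 via (35.795,25.585): [(0, 30.0352) (24.7699, 17.0733) (34.7486, 29.9963) (30.7152, 47) (0, 47)]  |A|=780.6098
6. ⊥bis P7·P4 via (47.01,13.12): [(0, 30.0352) (24.7699, 17.0733) (34.7486, 29.9963) (30.7152, 47) (0, 47)]  |A|=780.6098
7. ⊥bis P7·P5 via (35.65,14.1): [(0, 30.0352) (24.7699, 17.0733) (34.7486, 29.9963) (30.7152, 47) (0, 47)]  |A|=780.6098
8. ⊥bis P7·P6 via (14.95,14.48): [(0, 30.0352) (24.7699, 17.0733) (34.7486, 29.9963) (30.7152, 47) (0, 47)]  |A|=780.6098
9. ⊥bis P7·P8 via (33.965,33.19): [(0, 30.0352) (24.7699, 17.0733) (34.7486, 29.9963) (33.9999, 33.1526) (21.0812, 47) (0, 47)]  |A|=713.9067
10. canonical 6-gon: [(0, 30.0352) (24.7699, 17.0733) (34.7486, 29.9963) (33.9999, 33.1526) (21.0812, 47) (0, 47)]
11. shoelace: 713.9067

Area of P7's cell: 713.9067 (6 vertices)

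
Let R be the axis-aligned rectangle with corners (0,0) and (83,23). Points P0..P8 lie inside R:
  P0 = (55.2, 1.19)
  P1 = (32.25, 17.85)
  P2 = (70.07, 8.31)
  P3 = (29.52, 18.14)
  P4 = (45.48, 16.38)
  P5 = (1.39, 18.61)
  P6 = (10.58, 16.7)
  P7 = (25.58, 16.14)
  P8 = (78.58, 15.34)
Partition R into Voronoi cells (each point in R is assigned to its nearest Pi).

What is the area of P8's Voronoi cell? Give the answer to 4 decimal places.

Area of P8's cell: 194.0737

1. box [0,83]×[0,23]: [(0, 0) (83, 0) (83, 23) (0, 23)]
2. ⊥bis P8·P0 via (66.89,8.265): [(71.8921, 0) (83, 0) (83, 23) (57.9721, 23)]  |A|=415.5613
3. ⊥bis P8·P1 via (55.415,16.595): [(71.8921, 0) (83, 0) (83, 23) (57.9721, 23)]  |A|=415.5613
4. ⊥bis P8·P2 via (74.325,11.825): [(83, 1.3237) (83, 23) (65.0935, 23)]  |A|=194.0737
5. ⊥bis P8·P3 via (54.05,16.74): [(83, 1.3237) (83, 23) (65.0935, 23)]  |A|=194.0737
6. ⊥bis P8·P4 via (62.03,15.86): [(83, 1.3237) (83, 23) (65.0935, 23)]  |A|=194.0737
7. ⊥bis P8·P5 via (39.985,16.975): [(83, 1.3237) (83, 23) (65.0935, 23)]  |A|=194.0737
8. ⊥bis P8·P6 via (44.58,16.02): [(83, 1.3237) (83, 23) (65.0935, 23)]  |A|=194.0737
9. ⊥bis P8·P7 via (52.08,15.74): [(83, 1.3237) (83, 23) (65.0935, 23)]  |A|=194.0737
10. canonical 3-gon: [(83, 1.3237) (83, 23) (65.0935, 23)]
11. shoelace: 194.0737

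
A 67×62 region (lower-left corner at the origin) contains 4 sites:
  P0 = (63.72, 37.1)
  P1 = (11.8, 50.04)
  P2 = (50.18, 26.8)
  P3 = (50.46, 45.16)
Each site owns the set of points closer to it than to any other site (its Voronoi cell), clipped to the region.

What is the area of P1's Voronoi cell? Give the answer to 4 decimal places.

Area of P1's cell: 1484.4614

1. box [0,67]×[0,62]: [(0, 0) (67, 0) (67, 62) (0, 62)]
2. ⊥bis P1·P0 via (37.76,43.57): [(0, 0) (26.9011, 0) (42.3533, 62) (0, 62)]  |A|=2146.8854
3. ⊥bis P1·P2 via (30.99,38.42): [(0, 0) (7.7258, 0) (40.3143, 53.8187) (42.3533, 62) (0, 62)]  |A|=1630.8908
4. ⊥bis P1·P3 via (31.13,47.6): [(0, 0) (7.7258, 0) (29.7029, 36.2944) (32.9477, 62) (0, 62)]  |A|=1484.4614
5. canonical 5-gon: [(0, 0) (7.7258, 0) (29.7029, 36.2944) (32.9477, 62) (0, 62)]
6. shoelace: 1484.4614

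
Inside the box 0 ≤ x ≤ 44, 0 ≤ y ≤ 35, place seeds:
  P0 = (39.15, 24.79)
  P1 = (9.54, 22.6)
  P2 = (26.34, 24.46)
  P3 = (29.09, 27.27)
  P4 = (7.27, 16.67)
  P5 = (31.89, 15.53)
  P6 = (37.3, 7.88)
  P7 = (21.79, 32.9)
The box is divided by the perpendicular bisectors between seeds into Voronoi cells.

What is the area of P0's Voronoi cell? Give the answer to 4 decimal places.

1. box [0,44]×[0,35]: [(0, 0) (44, 0) (44, 35) (0, 35)]
2. ⊥bis P0·P1 via (24.345,23.695): [(26.0975, 0) (44, 0) (44, 35) (23.5089, 35)]  |A|=671.8883
3. ⊥bis P0·P2 via (32.745,24.625): [(33.3794, 0) (44, 0) (44, 35) (32.4777, 35)]  |A|=387.5008
4. ⊥bis P0·P3 via (34.12,26.03): [(32.8423, 20.8472) (33.3794, 0) (44, 0) (44, 35) (36.3313, 35)]  |A|=360.2314
5. ⊥bis P0·P4 via (23.21,20.73): [(32.8423, 20.8472) (33.3794, 0) (44, 0) (44, 35) (36.3313, 35)]  |A|=360.2314
6. ⊥bis P0·P5 via (35.52,20.16): [(33.1341, 22.0306) (44, 13.5115) (44, 35) (36.3313, 35)]  |A|=166.4753
7. ⊥bis P0·P6 via (38.225,16.335): [(33.1341, 22.0306) (40.7512, 16.0586) (44, 15.7032) (44, 35) (36.3313, 35)]  |A|=162.9152
8. ⊥bis P0·P7 via (30.47,28.845): [(33.1341, 22.0306) (40.7512, 16.0586) (44, 15.7032) (44, 35) (36.3313, 35)]  |A|=162.9152
9. canonical 5-gon: [(33.1341, 22.0306) (40.7512, 16.0586) (44, 15.7032) (44, 35) (36.3313, 35)]
10. shoelace: 162.9152

Area of P0's cell: 162.9152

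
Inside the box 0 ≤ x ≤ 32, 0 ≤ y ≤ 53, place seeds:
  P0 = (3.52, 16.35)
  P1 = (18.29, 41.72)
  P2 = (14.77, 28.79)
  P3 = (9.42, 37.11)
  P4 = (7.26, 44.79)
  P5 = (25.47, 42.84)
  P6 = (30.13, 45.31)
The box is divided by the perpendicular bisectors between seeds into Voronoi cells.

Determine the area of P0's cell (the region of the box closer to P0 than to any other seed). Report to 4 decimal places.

Area of P0's cell: 519.7040

1. box [0,32]×[0,53]: [(0, 0) (32, 0) (32, 53) (0, 53)]
2. ⊥bis P0·P1 via (10.905,29.035): [(0, 35.3837) (0, 0) (32, 0) (32, 16.7538)]  |A|=834.2008
3. ⊥bis P0·P2 via (9.145,22.57): [(0, 30.8402) (0, 0) (32, 0) (32, 1.9013)]  |A|=523.8638
4. ⊥bis P0·P3 via (6.47,26.73): [(3.6628, 27.5278) (0, 28.5688) (0, 0) (32, 0) (32, 1.9013)]  |A|=519.704
5. ⊥bis P0·P4 via (5.39,30.57): [(3.6628, 27.5278) (0, 28.5688) (0, 0) (32, 0) (32, 1.9013)]  |A|=519.704
6. ⊥bis P0·P5 via (14.495,29.595): [(3.6628, 27.5278) (0, 28.5688) (0, 0) (32, 0) (32, 1.9013)]  |A|=519.704
7. ⊥bis P0·P6 via (16.825,30.83): [(3.6628, 27.5278) (0, 28.5688) (0, 0) (32, 0) (32, 1.9013)]  |A|=519.704
8. canonical 5-gon: [(3.6628, 27.5278) (0, 28.5688) (0, 0) (32, 0) (32, 1.9013)]
9. shoelace: 519.704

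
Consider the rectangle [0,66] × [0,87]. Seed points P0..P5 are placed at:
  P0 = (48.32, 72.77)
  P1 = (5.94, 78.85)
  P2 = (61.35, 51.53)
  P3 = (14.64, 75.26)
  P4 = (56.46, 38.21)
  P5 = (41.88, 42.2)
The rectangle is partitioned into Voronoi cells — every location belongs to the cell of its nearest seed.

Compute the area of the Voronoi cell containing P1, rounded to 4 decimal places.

Area of P1's cell: 251.0396

1. box [0,66]×[0,87]: [(0, 0) (66, 0) (66, 87) (0, 87)]
2. ⊥bis P1·P0 via (27.13,75.81): [(0, 0) (16.254, 0) (28.7354, 87) (0, 87)]  |A|=1957.0373
3. ⊥bis P1·P2 via (33.645,65.19): [(0, 0) (1.503, 0) (22.3075, 42.1955) (28.7354, 87) (0, 87)]  |A|=1645.8231
4. ⊥bis P1·P3 via (10.29,77.055): [(0, 52.1182) (14.3937, 87) (0, 87)]  |A|=251.0396
5. ⊥bis P1·P4 via (31.2,58.53): [(0, 52.1182) (14.3937, 87) (0, 87)]  |A|=251.0396
6. ⊥bis P1·P5 via (23.91,60.525): [(0, 52.1182) (14.3937, 87) (0, 87)]  |A|=251.0396
7. canonical 3-gon: [(0, 52.1182) (14.3937, 87) (0, 87)]
8. shoelace: 251.0396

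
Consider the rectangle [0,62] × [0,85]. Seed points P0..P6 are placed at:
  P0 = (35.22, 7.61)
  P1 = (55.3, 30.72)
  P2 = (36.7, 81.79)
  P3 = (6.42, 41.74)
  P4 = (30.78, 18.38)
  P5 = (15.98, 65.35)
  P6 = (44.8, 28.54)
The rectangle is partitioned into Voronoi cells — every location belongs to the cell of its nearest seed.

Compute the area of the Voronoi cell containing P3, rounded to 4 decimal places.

1. box [0,62]×[0,85]: [(0, 0) (62, 0) (62, 85) (0, 85)]
2. ⊥bis P3·P0 via (20.82,24.675): [(0, 7.1064) (62, 59.424) (62, 85) (0, 85)]  |A|=3207.5567
3. ⊥bis P3·P1 via (30.86,36.23): [(0, 7.1064) (30.0017, 32.4228) (41.8552, 85) (0, 85)]  |A|=2268.7836
4. ⊥bis P3·P2 via (21.56,61.765): [(0, 78.0655) (0, 7.1064) (30.0017, 32.4228) (34.4241, 52.039)]  |A|=1459.6327
5. ⊥bis P3·P4 via (18.6,30.06): [(0, 78.0655) (0, 10.6638) (32.8097, 44.878) (34.4241, 52.039)]  |A|=1249.981
6. ⊥bis P3·P5 via (11.2,53.545): [(0, 58.08) (0, 10.6638) (32.7523, 44.8182)]  |A|=776.4967
7. ⊥bis P3·P6 via (25.61,35.14): [(29.4048, 46.1736) (0, 58.08) (0, 10.6638) (26.8059, 38.6172)]  |A|=762.0875
8. canonical 4-gon: [(29.4048, 46.1736) (0, 58.08) (0, 10.6638) (26.8059, 38.6172)]
9. shoelace: 762.0875

Area of P3's cell: 762.0875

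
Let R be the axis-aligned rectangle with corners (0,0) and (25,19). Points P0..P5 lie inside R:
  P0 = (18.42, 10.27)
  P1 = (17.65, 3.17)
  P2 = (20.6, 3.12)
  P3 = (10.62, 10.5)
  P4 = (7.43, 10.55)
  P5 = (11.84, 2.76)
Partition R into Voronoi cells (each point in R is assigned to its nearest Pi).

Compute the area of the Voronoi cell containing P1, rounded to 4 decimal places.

1. box [0,25]×[0,19]: [(0, 0) (25, 0) (25, 19) (0, 19)]
2. ⊥bis P1·P0 via (18.035,6.72): [(0, 8.6759) (0, 0) (25, 0) (25, 5.9646)]  |A|=183.0069
3. ⊥bis P1·P2 via (19.125,3.145): [(19.1835, 6.5954) (0, 8.6759) (0, 0) (19.0717, 0)]  |A|=146.1102
4. ⊥bis P1·P3 via (14.135,6.835): [(19.1835, 6.5954) (14.4235, 7.1117) (7.0083, 0) (19.0717, 0)]  |A|=58.6214
5. ⊥bis P1·P4 via (12.54,6.86): [(19.1835, 6.5954) (14.4235, 7.1117) (8.8883, 1.803) (7.5863, 0) (19.0717, 0)]  |A|=58.1003
6. ⊥bis P1·P5 via (14.745,2.965): [(19.1835, 6.5954) (14.4526, 7.1085) (14.9542, 0) (19.0717, 0)]  |A|=30.2643
7. canonical 4-gon: [(19.1835, 6.5954) (14.4526, 7.1085) (14.9542, 0) (19.0717, 0)]
8. shoelace: 30.2643

Area of P1's cell: 30.2643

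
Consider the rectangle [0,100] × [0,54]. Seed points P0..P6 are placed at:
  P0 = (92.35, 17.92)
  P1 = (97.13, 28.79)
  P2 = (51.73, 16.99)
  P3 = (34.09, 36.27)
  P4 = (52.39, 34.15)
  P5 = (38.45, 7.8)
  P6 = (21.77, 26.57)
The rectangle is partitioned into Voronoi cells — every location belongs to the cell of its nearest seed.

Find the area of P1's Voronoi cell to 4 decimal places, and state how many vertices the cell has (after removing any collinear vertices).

1. box [0,100]×[0,54]: [(0, 0) (100, 0) (100, 54) (0, 54)]
2. ⊥bis P1·P0 via (94.74,23.355): [(100, 21.042) (100, 54) (25.0515, 54)]  |A|=1235.0784
3. ⊥bis P1·P2 via (74.43,22.89): [(71.6727, 33.4987) (100, 21.042) (100, 54) (66.3441, 54)]  |A|=811.8013
4. ⊥bis P1·P3 via (65.61,32.53): [(67.5891, 49.2099) (71.6727, 33.4987) (100, 21.042) (100, 54) (68.1575, 54)]  |A|=807.4582
5. ⊥bis P1·P4 via (74.76,31.47): [(74.8364, 32.1075) (100, 21.042) (100, 54) (77.4592, 54)]  |A|=661.4099
6. ⊥bis P1·P5 via (67.79,18.295): [(74.8364, 32.1075) (100, 21.042) (100, 54) (77.4592, 54)]  |A|=661.4099
7. ⊥bis P1·P6 via (59.45,27.68): [(74.8364, 32.1075) (100, 21.042) (100, 54) (77.4592, 54)]  |A|=661.4099
8. canonical 4-gon: [(74.8364, 32.1075) (100, 21.042) (100, 54) (77.4592, 54)]
9. shoelace: 661.4099

Area of P1's cell: 661.4099 (4 vertices)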